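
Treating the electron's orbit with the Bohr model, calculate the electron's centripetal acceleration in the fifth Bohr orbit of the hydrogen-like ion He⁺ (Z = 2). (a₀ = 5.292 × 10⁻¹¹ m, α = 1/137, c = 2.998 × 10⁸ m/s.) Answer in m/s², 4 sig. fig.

r = n²a₀/Z = 6.615 × 10⁻¹⁰ m, v = Zαc/n = 8.753 × 10⁵ m/s
a = v²/r = (8.753 × 10⁵)² / 6.615 × 10⁻¹⁰ = 1.158 × 10²¹ m/s²

1.158 × 10²¹ m/s²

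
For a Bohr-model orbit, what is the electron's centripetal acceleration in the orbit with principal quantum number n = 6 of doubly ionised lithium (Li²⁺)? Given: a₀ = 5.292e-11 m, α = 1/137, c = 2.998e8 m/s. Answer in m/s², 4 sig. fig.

r = n²a₀/Z = 6.350e-10 m, v = Zαc/n = 1.094e6 m/s
a = v²/r = (1.094e6)² / 6.350e-10 = 1.885e21 m/s²

1.885e21 m/s²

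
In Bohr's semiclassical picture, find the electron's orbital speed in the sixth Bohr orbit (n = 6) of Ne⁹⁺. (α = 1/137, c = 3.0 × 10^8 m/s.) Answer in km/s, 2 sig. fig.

3600 km/s

v_n = Zαc/n = 10 × 0.0073 × 3.0 × 10^8 / 6
    = 3600 km/s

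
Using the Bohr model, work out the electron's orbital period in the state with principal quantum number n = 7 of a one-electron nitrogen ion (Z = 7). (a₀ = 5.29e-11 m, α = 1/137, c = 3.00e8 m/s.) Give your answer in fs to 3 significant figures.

1.06 fs

r = n²a₀/Z = 7²·5.29e-11/7 = 3.70e-10 m
v = Zαc/n = 7·0.00730·3.00e8/7 = 2.19e6 m/s
T = 2πr/v = 1.06e-15 s = 1.06 fs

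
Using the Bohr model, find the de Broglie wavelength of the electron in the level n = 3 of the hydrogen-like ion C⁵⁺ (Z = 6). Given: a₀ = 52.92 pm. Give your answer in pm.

The Bohr quantisation condition is nλ = 2πr_n.
r_n = n²a₀/Z = 79.38 pm
λ = 2πr_n/n = 2π·79.38/3 = 166.3 pm

166.3 pm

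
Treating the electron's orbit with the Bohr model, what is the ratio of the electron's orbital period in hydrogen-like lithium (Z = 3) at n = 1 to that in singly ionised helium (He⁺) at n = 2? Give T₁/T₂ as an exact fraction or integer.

T ∝ Z^-2 · n^3
T₁/T₂ = (3/2)^-2 · (1/2)^3 = 1/18

1/18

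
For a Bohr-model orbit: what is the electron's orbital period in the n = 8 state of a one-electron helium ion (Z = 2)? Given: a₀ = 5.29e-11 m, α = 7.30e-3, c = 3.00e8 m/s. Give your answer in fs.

r = n²a₀/Z = 8²·5.29e-11/2 = 1.69e-9 m
v = Zαc/n = 2·0.00730·3.00e8/8 = 5.47e5 m/s
T = 2πr/v = 1.94e-14 s = 19.4 fs

19.4 fs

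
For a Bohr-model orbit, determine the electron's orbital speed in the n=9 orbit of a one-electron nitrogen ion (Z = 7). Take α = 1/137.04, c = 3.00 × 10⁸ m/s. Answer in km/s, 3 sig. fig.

v_n = Zαc/n = 7 × 0.00730 × 3.00 × 10⁸ / 9
    = 1700 km/s

1700 km/s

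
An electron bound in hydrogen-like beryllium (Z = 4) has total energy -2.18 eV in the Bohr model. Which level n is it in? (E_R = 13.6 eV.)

E_n = −E_R Z²/n² ⇒ n² = E_R Z²/(−E_n) = 13.6 × 4² / 2.18 ≈ 99.82
n = 10

10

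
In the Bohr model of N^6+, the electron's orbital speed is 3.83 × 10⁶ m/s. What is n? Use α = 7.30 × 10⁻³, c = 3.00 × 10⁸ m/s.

v_n = Zαc/n ⇒ n = Zαc/v = 7 × 0.00730 × 3.00 × 10⁸ / 3.83 × 10⁶ ≈ 4.00
n = 4

4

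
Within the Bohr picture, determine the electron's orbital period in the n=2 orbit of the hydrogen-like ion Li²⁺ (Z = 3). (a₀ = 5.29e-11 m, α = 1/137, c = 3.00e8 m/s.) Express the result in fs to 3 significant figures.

r = n²a₀/Z = 2²·5.29e-11/3 = 7.05e-11 m
v = Zαc/n = 3·0.00730·3.00e8/2 = 3.28e6 m/s
T = 2πr/v = 1.35e-16 s = 0.135 fs

0.135 fs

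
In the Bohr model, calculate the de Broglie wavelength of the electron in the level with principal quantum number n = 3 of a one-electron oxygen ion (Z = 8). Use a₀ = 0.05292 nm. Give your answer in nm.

The Bohr quantisation condition is nλ = 2πr_n.
r_n = n²a₀/Z = 0.05954 nm
λ = 2πr_n/n = 2π·0.05954/3 = 0.1247 nm

0.1247 nm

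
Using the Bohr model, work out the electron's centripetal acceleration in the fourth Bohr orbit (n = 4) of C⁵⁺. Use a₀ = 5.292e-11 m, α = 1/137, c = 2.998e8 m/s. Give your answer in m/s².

r = n²a₀/Z = 1.411e-10 m, v = Zαc/n = 3.282e6 m/s
a = v²/r = (3.282e6)² / 1.411e-10 = 7.635e22 m/s²

7.635e22 m/s²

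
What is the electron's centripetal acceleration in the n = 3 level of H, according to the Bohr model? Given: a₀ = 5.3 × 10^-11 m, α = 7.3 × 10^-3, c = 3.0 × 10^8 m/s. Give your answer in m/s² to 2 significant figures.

r = n²a₀/Z = 4.8 × 10^-10 m, v = Zαc/n = 7.3 × 10^5 m/s
a = v²/r = (7.3 × 10^5)² / 4.8 × 10^-10 = 1.1 × 10^21 m/s²

1.1 × 10^21 m/s²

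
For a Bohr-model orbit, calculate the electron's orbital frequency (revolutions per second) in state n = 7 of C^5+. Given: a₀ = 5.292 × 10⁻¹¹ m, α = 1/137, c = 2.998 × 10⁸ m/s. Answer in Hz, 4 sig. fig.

6.907 × 10¹⁴ Hz

r = n²a₀/Z = 4.322 × 10⁻¹⁰ m, v = Zαc/n = 1.876 × 10⁶ m/s
f = v/(2πr) = 6.907 × 10¹⁴ Hz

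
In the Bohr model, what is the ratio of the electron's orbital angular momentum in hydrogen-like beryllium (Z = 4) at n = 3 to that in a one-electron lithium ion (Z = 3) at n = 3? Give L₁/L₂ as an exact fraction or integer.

L = nℏ is independent of Z.
L₁/L₂ = n₁/n₂ = 3/3 = 1

1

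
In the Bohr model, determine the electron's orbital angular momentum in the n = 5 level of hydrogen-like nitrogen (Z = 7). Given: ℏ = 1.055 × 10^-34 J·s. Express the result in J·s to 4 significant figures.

L_n = nℏ = 5 × 1.055 × 10^-34 = 5.275 × 10^-34 J·s

5.275 × 10^-34 J·s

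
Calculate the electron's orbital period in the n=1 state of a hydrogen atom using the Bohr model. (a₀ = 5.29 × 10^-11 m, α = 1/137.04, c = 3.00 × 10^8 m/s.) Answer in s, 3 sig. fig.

r = n²a₀/Z = 1²·5.29 × 10^-11/1 = 5.29 × 10^-11 m
v = Zαc/n = 1·0.00730·3.00 × 10^8/1 = 2.19 × 10^6 m/s
T = 2πr/v = 1.52 × 10^-16 s

1.52 × 10^-16 s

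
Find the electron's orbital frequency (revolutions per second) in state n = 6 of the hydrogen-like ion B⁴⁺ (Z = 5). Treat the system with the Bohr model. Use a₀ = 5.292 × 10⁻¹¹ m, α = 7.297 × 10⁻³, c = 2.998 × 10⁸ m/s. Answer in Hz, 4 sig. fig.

r = n²a₀/Z = 3.810 × 10⁻¹⁰ m, v = Zαc/n = 1.823 × 10⁶ m/s
f = v/(2πr) = 7.615 × 10¹⁴ Hz

7.615 × 10¹⁴ Hz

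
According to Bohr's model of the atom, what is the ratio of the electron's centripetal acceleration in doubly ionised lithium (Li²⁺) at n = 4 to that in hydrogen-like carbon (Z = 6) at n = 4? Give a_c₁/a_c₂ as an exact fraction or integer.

a_c ∝ Z^3 · n^-4
a_c₁/a_c₂ = (3/6)^3 · (4/4)^-4 = 1/8

1/8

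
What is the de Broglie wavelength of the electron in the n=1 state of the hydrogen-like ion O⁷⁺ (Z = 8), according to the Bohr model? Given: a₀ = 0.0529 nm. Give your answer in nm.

The Bohr quantisation condition is nλ = 2πr_n.
r_n = n²a₀/Z = 0.00661 nm
λ = 2πr_n/n = 2π·0.00661/1 = 0.0415 nm

0.0415 nm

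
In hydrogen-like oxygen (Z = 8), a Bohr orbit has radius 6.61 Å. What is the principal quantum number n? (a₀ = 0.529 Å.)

10

r_n = n²a₀/Z ⇒ n² = rZ/a₀ = 6.61 × 8 / 0.529 ≈ 99.96
n = 10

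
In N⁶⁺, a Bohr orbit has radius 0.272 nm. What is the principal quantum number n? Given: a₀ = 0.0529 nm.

r_n = n²a₀/Z ⇒ n² = rZ/a₀ = 0.272 × 7 / 0.0529 ≈ 35.99
n = 6

6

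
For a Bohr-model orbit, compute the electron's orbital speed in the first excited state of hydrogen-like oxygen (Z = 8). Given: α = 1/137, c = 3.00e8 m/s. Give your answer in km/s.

8760 km/s

v_n = Zαc/n = 8 × 0.00730 × 3.00e8 / 2
    = 8760 km/s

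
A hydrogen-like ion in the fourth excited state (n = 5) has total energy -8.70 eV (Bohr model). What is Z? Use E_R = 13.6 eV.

4

E_n = −E_R Z²/n² ⇒ Z² = −E_n n²/E_R = 8.70 × 5² / 13.6 ≈ 15.99
Z = 4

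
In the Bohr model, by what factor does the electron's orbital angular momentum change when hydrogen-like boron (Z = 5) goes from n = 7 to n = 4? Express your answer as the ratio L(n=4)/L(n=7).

4/7

L = nℏ depends only on n, so L ∝ n.
L(n=4)/L(n=7) = (4/7)^1 = 4/7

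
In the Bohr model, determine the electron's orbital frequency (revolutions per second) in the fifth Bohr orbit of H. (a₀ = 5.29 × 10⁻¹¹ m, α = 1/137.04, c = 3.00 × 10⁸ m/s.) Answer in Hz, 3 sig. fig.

r = n²a₀/Z = 1.32 × 10⁻⁹ m, v = Zαc/n = 4.38 × 10⁵ m/s
f = v/(2πr) = 5.27 × 10¹³ Hz

5.27 × 10¹³ Hz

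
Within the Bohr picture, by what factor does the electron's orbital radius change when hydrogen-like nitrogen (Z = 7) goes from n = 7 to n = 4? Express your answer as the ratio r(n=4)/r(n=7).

r ∝ Z^-1 · n^2; with Z fixed, r ∝ n^2.
r(n=4)/r(n=7) = (4/7)^2 = 16/49

16/49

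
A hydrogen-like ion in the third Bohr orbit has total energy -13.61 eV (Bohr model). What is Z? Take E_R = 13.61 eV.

E_n = −E_R Z²/n² ⇒ Z² = −E_n n²/E_R = 13.61 × 3² / 13.61 ≈ 9.00
Z = 3

3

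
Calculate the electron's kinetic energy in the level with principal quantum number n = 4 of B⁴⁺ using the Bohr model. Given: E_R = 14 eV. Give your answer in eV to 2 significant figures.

22 eV

For a Coulomb orbit the virial theorem gives K = −E_n.
E_n = −E_R·Z²/n², so K = E_R·Z²/n² = 14 × 5²/4² = 22 eV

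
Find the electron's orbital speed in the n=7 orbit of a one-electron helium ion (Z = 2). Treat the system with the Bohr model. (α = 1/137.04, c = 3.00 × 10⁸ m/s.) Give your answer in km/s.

v_n = Zαc/n = 2 × 0.00730 × 3.00 × 10⁸ / 7
    = 625 km/s

625 km/s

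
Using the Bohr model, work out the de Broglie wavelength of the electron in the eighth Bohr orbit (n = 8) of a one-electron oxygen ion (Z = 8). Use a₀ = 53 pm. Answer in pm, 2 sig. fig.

330 pm

The Bohr quantisation condition is nλ = 2πr_n.
r_n = n²a₀/Z = 420 pm
λ = 2πr_n/n = 2π·420/8 = 330 pm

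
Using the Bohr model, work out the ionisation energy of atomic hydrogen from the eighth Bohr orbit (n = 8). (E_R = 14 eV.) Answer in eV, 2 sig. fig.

0.22 eV

E_n = −E_R·Z²/n² = −14 × 1²/8² eV = -0.22 eV
Ionisation energy = −E_n = 0.22 eV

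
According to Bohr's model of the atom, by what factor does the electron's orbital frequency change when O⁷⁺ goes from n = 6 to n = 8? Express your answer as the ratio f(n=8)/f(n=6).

27/64

f ∝ Z^2 · n^-3; with Z fixed, f ∝ n^-3.
f(n=8)/f(n=6) = (8/6)^-3 = 27/64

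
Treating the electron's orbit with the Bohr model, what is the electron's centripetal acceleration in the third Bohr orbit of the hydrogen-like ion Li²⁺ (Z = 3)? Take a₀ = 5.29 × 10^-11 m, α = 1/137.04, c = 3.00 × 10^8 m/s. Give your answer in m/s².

3.02 × 10^22 m/s²

r = n²a₀/Z = 1.59 × 10^-10 m, v = Zαc/n = 2.19 × 10^6 m/s
a = v²/r = (2.19 × 10^6)² / 1.59 × 10^-10 = 3.02 × 10^22 m/s²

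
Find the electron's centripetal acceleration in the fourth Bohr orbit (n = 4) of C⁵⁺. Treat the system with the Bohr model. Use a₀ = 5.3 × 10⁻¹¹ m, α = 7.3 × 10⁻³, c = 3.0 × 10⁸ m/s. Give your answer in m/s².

7.6 × 10²² m/s²

r = n²a₀/Z = 1.4 × 10⁻¹⁰ m, v = Zαc/n = 3.3 × 10⁶ m/s
a = v²/r = (3.3 × 10⁶)² / 1.4 × 10⁻¹⁰ = 7.6 × 10²² m/s²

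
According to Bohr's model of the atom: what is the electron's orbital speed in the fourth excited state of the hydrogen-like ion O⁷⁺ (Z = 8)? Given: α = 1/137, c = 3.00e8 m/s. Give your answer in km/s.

v_n = Zαc/n = 8 × 0.00730 × 3.00e8 / 5
    = 3500 km/s

3500 km/s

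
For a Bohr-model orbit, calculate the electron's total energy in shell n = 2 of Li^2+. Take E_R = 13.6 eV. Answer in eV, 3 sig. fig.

-30.6 eV

E_n = −E_R·Z²/n² = −13.6 × 3²/2² = -30.6 eV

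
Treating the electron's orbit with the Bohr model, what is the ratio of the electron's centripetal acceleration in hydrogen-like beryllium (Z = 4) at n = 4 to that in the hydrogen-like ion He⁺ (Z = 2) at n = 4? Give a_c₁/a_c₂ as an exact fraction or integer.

a_c ∝ Z^3 · n^-4
a_c₁/a_c₂ = (4/2)^3 · (4/4)^-4 = 8

8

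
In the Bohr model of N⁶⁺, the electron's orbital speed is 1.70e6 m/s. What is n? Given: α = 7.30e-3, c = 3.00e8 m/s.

9

v_n = Zαc/n ⇒ n = Zαc/v = 7 × 0.00730 × 3.00e8 / 1.70e6 ≈ 9.02
n = 9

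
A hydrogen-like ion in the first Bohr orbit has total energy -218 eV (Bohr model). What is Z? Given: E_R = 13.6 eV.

4

E_n = −E_R Z²/n² ⇒ Z² = −E_n n²/E_R = 218 × 1² / 13.6 ≈ 16.03
Z = 4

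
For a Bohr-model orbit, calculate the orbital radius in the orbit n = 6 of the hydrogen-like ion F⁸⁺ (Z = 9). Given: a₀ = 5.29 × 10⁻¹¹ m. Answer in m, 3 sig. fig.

2.12 × 10⁻¹⁰ m

r_n = n²a₀/Z = 6² × 5.29 × 10⁻¹¹ / 9
    = 36 × 5.29 × 10⁻¹¹ / 9 = 2.12 × 10⁻¹⁰ m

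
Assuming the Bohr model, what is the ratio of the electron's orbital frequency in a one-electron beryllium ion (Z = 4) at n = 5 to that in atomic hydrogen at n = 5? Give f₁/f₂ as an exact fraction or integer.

16

f ∝ Z^2 · n^-3
f₁/f₂ = (4/1)^2 · (5/5)^-3 = 16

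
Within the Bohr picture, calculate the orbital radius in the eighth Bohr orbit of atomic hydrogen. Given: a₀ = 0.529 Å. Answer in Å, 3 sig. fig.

r_n = n²a₀/Z = 8² × 0.529 / 1
    = 64 × 0.529 / 1 = 33.9 Å

33.9 Å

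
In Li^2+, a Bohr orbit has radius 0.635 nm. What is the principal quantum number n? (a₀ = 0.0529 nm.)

6

r_n = n²a₀/Z ⇒ n² = rZ/a₀ = 0.635 × 3 / 0.0529 ≈ 36.01
n = 6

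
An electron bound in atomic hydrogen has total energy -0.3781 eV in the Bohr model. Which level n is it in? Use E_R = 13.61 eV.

6

E_n = −E_R Z²/n² ⇒ n² = E_R Z²/(−E_n) = 13.61 × 1² / 0.3781 ≈ 36.00
n = 6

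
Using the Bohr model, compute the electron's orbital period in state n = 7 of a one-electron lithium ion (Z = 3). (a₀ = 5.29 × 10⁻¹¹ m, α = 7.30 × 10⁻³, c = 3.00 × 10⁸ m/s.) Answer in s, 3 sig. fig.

r = n²a₀/Z = 7²·5.29 × 10⁻¹¹/3 = 8.64 × 10⁻¹⁰ m
v = Zαc/n = 3·0.00730·3.00 × 10⁸/7 = 9.39 × 10⁵ m/s
T = 2πr/v = 5.78 × 10⁻¹⁵ s

5.78 × 10⁻¹⁵ s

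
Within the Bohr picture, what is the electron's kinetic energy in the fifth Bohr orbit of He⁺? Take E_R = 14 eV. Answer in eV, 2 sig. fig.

2.2 eV

For a Coulomb orbit the virial theorem gives K = −E_n.
E_n = −E_R·Z²/n², so K = E_R·Z²/n² = 14 × 2²/5² = 2.2 eV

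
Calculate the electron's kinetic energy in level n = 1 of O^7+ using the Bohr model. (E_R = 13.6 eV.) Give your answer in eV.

For a Coulomb orbit the virial theorem gives K = −E_n.
E_n = −E_R·Z²/n², so K = E_R·Z²/n² = 13.6 × 8²/1² = 870 eV

870 eV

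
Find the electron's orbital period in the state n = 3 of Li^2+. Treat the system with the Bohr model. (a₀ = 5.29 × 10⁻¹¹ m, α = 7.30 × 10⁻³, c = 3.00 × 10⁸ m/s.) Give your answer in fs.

r = n²a₀/Z = 3²·5.29 × 10⁻¹¹/3 = 1.59 × 10⁻¹⁰ m
v = Zαc/n = 3·0.00730·3.00 × 10⁸/3 = 2.19 × 10⁶ m/s
T = 2πr/v = 4.55 × 10⁻¹⁶ s = 0.455 fs

0.455 fs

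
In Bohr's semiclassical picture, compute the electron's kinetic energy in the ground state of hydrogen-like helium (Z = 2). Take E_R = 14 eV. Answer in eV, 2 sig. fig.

56 eV

For a Coulomb orbit the virial theorem gives K = −E_n.
E_n = −E_R·Z²/n², so K = E_R·Z²/n² = 14 × 2²/1² = 56 eV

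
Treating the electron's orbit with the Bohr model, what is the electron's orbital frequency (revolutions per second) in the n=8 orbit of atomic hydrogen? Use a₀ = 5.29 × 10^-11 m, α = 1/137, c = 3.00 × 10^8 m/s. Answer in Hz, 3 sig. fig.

1.29 × 10^13 Hz

r = n²a₀/Z = 3.39 × 10^-9 m, v = Zαc/n = 2.74 × 10^5 m/s
f = v/(2πr) = 1.29 × 10^13 Hz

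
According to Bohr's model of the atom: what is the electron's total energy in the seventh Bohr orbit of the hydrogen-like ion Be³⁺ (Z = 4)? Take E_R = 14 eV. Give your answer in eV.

-4.6 eV

E_n = −E_R·Z²/n² = −14 × 4²/7² = -4.6 eV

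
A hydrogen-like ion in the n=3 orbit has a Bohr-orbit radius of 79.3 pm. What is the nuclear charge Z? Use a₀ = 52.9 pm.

r_n = n²a₀/Z ⇒ Z = n²a₀/r = 3² × 52.9 / 79.3 ≈ 6.00
Z = 6

6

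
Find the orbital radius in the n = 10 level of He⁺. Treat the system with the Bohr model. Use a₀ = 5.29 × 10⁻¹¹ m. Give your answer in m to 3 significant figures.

r_n = n²a₀/Z = 10² × 5.29 × 10⁻¹¹ / 2
    = 100 × 5.29 × 10⁻¹¹ / 2 = 2.64 × 10⁻⁹ m

2.64 × 10⁻⁹ m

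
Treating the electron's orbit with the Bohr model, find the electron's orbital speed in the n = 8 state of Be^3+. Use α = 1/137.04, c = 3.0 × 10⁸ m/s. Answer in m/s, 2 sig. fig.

v_n = Zαc/n = 4 × 0.0073 × 3.0 × 10⁸ / 8
    = 1.1 × 10⁶ m/s

1.1 × 10⁶ m/s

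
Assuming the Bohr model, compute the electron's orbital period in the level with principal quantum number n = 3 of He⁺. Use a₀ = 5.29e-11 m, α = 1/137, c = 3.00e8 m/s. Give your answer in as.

r = n²a₀/Z = 3²·5.29e-11/2 = 2.38e-10 m
v = Zαc/n = 2·0.00730·3.00e8/3 = 1.46e6 m/s
T = 2πr/v = 1.02e-15 s = 1020 as

1020 as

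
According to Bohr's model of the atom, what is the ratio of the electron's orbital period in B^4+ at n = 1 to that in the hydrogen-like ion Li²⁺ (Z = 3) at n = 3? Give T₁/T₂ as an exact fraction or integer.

1/75

T ∝ Z^-2 · n^3
T₁/T₂ = (5/3)^-2 · (1/3)^3 = 1/75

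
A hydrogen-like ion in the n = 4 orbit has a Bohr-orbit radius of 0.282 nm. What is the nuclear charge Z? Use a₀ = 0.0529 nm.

r_n = n²a₀/Z ⇒ Z = n²a₀/r = 4² × 0.0529 / 0.282 ≈ 3.00
Z = 3

3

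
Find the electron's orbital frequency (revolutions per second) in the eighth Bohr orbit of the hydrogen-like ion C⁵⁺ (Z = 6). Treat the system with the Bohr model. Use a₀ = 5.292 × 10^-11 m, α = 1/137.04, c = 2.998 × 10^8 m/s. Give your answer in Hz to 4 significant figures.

4.626 × 10^14 Hz

r = n²a₀/Z = 5.645 × 10^-10 m, v = Zαc/n = 1.641 × 10^6 m/s
f = v/(2πr) = 4.626 × 10^14 Hz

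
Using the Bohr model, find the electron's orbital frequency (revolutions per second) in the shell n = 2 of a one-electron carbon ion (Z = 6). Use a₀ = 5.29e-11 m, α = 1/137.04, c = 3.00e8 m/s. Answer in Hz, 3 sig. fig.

2.96e16 Hz

r = n²a₀/Z = 3.53e-11 m, v = Zαc/n = 6.57e6 m/s
f = v/(2πr) = 2.96e16 Hz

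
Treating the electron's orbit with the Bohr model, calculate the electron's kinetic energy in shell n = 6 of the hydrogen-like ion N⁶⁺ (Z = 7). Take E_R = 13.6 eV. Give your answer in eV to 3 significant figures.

For a Coulomb orbit the virial theorem gives K = −E_n.
E_n = −E_R·Z²/n², so K = E_R·Z²/n² = 13.6 × 7²/6² = 18.5 eV

18.5 eV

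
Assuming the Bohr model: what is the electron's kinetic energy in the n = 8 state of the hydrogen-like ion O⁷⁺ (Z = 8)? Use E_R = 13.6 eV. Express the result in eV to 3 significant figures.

For a Coulomb orbit the virial theorem gives K = −E_n.
E_n = −E_R·Z²/n², so K = E_R·Z²/n² = 13.6 × 8²/8² = 13.6 eV

13.6 eV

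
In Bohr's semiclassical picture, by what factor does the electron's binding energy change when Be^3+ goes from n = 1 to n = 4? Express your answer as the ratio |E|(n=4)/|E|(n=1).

1/16

|E| ∝ Z^2 · n^-2; with Z fixed, |E| ∝ n^-2.
|E|(n=4)/|E|(n=1) = (4/1)^-2 = 1/16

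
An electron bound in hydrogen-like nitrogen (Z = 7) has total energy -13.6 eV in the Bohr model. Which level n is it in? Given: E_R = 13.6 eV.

7

E_n = −E_R Z²/n² ⇒ n² = E_R Z²/(−E_n) = 13.6 × 7² / 13.6 ≈ 49.00
n = 7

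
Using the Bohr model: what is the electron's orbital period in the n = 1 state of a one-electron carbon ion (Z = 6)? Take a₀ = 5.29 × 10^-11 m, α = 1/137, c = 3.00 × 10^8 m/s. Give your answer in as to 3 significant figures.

4.22 as

r = n²a₀/Z = 1²·5.29 × 10^-11/6 = 8.82 × 10^-12 m
v = Zαc/n = 6·0.00730·3.00 × 10^8/1 = 1.31 × 10^7 m/s
T = 2πr/v = 4.22 × 10^-18 s = 4.22 as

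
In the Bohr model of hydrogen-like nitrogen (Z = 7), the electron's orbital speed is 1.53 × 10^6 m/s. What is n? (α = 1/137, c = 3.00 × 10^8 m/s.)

10

v_n = Zαc/n ⇒ n = Zαc/v = 7 × 0.00730 × 3.00 × 10^8 / 1.53 × 10^6 ≈ 10.02
n = 10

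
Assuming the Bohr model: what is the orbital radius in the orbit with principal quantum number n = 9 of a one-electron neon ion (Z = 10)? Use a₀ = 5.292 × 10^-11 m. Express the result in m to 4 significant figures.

r_n = n²a₀/Z = 9² × 5.292 × 10^-11 / 10
    = 81 × 5.292 × 10^-11 / 10 = 4.287 × 10^-10 m

4.287 × 10^-10 m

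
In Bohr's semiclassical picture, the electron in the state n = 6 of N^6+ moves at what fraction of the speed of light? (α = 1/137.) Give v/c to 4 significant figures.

0.008516

v_n = Zαc/n, so v/c = Zα/n = 7 × 0.007299 / 6 = 0.008516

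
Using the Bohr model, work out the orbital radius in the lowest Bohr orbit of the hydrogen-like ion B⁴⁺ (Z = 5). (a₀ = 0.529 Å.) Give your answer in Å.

0.106 Å

r_n = n²a₀/Z = 1² × 0.529 / 5
    = 1 × 0.529 / 5 = 0.106 Å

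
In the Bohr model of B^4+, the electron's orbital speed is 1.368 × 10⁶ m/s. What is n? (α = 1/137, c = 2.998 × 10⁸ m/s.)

8

v_n = Zαc/n ⇒ n = Zαc/v = 5 × 0.007299 × 2.998 × 10⁸ / 1.368 × 10⁶ ≈ 8.00
n = 8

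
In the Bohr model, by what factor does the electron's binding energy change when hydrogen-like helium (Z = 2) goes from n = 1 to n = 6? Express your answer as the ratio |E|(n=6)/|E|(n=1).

1/36

|E| ∝ Z^2 · n^-2; with Z fixed, |E| ∝ n^-2.
|E|(n=6)/|E|(n=1) = (6/1)^-2 = 1/36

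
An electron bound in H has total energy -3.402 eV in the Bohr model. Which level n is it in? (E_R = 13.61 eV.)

2

E_n = −E_R Z²/n² ⇒ n² = E_R Z²/(−E_n) = 13.61 × 1² / 3.402 ≈ 4.00
n = 2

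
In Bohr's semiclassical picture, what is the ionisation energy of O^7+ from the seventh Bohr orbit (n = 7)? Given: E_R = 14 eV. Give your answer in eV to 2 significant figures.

18 eV

E_n = −E_R·Z²/n² = −14 × 8²/7² eV = -18 eV
Ionisation energy = −E_n = 18 eV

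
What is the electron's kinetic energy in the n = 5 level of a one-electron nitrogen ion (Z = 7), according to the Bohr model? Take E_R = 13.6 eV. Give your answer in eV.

For a Coulomb orbit the virial theorem gives K = −E_n.
E_n = −E_R·Z²/n², so K = E_R·Z²/n² = 13.6 × 7²/5² = 26.7 eV

26.7 eV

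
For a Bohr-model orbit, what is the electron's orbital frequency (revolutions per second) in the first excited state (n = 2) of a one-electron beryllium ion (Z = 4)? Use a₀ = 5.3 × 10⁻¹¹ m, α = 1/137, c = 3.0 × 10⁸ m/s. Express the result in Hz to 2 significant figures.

1.3 × 10¹⁶ Hz

r = n²a₀/Z = 5.3 × 10⁻¹¹ m, v = Zαc/n = 4.4 × 10⁶ m/s
f = v/(2πr) = 1.3 × 10¹⁶ Hz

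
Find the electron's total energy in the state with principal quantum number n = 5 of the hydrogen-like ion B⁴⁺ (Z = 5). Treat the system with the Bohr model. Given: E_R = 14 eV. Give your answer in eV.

-14 eV

E_n = −E_R·Z²/n² = −14 × 5²/5² = -14 eV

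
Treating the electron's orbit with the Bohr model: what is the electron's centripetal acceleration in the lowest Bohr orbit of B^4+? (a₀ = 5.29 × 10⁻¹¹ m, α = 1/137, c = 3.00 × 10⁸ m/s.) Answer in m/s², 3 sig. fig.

1.13 × 10²⁵ m/s²

r = n²a₀/Z = 1.06 × 10⁻¹¹ m, v = Zαc/n = 1.09 × 10⁷ m/s
a = v²/r = (1.09 × 10⁷)² / 1.06 × 10⁻¹¹ = 1.13 × 10²⁵ m/s²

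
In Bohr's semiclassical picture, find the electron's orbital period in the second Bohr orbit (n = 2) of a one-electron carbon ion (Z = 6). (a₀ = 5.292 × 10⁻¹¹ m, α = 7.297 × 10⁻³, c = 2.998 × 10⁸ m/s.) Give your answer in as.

33.78 as

r = n²a₀/Z = 2²·5.292 × 10⁻¹¹/6 = 3.528 × 10⁻¹¹ m
v = Zαc/n = 6·0.007297·2.998 × 10⁸/2 = 6.563 × 10⁶ m/s
T = 2πr/v = 3.378 × 10⁻¹⁷ s = 33.78 as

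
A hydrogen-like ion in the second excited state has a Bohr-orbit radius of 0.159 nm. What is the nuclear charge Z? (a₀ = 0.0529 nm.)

r_n = n²a₀/Z ⇒ Z = n²a₀/r = 3² × 0.0529 / 0.159 ≈ 2.99
Z = 3

3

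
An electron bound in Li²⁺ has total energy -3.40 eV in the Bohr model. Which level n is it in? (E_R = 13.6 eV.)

6

E_n = −E_R Z²/n² ⇒ n² = E_R Z²/(−E_n) = 13.6 × 3² / 3.40 ≈ 36.00
n = 6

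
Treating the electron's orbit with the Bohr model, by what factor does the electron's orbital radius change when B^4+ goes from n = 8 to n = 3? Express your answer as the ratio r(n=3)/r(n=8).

9/64

r ∝ Z^-1 · n^2; with Z fixed, r ∝ n^2.
r(n=3)/r(n=8) = (3/8)^2 = 9/64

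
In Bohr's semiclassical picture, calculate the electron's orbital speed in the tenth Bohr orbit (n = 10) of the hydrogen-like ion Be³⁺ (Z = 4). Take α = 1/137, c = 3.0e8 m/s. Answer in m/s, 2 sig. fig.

8.8e5 m/s

v_n = Zαc/n = 4 × 0.0073 × 3.0e8 / 10
    = 8.8e5 m/s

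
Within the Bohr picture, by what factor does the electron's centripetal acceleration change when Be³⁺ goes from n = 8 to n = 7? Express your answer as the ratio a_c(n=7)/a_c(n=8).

4096/2401

a_c ∝ Z^3 · n^-4; with Z fixed, a_c ∝ n^-4.
a_c(n=7)/a_c(n=8) = (7/8)^-4 = 4096/2401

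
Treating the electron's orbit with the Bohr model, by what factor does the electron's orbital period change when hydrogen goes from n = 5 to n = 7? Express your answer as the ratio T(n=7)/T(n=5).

T ∝ Z^-2 · n^3; with Z fixed, T ∝ n^3.
T(n=7)/T(n=5) = (7/5)^3 = 343/125

343/125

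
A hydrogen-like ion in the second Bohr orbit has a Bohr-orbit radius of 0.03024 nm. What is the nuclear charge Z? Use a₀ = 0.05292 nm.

7

r_n = n²a₀/Z ⇒ Z = n²a₀/r = 2² × 0.05292 / 0.03024 ≈ 7.00
Z = 7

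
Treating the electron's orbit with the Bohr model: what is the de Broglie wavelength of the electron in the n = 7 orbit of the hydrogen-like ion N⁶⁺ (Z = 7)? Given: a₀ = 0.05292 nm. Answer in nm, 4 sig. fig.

0.3325 nm

The Bohr quantisation condition is nλ = 2πr_n.
r_n = n²a₀/Z = 0.3704 nm
λ = 2πr_n/n = 2π·0.3704/7 = 0.3325 nm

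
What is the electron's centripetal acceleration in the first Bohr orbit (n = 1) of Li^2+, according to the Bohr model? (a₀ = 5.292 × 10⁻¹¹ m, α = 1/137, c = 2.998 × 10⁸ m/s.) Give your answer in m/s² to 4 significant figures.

r = n²a₀/Z = 1.764 × 10⁻¹¹ m, v = Zαc/n = 6.565 × 10⁶ m/s
a = v²/r = (6.565 × 10⁶)² / 1.764 × 10⁻¹¹ = 2.443 × 10²⁴ m/s²

2.443 × 10²⁴ m/s²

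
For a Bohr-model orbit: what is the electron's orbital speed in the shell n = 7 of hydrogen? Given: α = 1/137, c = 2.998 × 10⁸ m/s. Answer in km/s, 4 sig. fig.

v_n = Zαc/n = 1 × 0.007299 × 2.998 × 10⁸ / 7
    = 312.6 km/s

312.6 km/s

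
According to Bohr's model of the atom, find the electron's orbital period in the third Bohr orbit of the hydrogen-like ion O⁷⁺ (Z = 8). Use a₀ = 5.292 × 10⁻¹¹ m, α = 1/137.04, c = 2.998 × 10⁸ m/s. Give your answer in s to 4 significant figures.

r = n²a₀/Z = 3²·5.292 × 10⁻¹¹/8 = 5.954 × 10⁻¹¹ m
v = Zαc/n = 8·0.007297·2.998 × 10⁸/3 = 5.834 × 10⁶ m/s
T = 2πr/v = 6.412 × 10⁻¹⁷ s

6.412 × 10⁻¹⁷ s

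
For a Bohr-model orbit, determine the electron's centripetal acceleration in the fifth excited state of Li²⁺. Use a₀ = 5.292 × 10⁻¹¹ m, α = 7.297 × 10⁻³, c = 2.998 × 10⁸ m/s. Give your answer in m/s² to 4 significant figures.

1.884 × 10²¹ m/s²

r = n²a₀/Z = 6.350 × 10⁻¹⁰ m, v = Zαc/n = 1.094 × 10⁶ m/s
a = v²/r = (1.094 × 10⁶)² / 6.350 × 10⁻¹⁰ = 1.884 × 10²¹ m/s²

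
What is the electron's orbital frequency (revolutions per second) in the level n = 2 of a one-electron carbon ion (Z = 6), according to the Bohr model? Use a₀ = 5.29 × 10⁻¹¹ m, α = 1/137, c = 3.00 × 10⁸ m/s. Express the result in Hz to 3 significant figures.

r = n²a₀/Z = 3.53 × 10⁻¹¹ m, v = Zαc/n = 6.57 × 10⁶ m/s
f = v/(2πr) = 2.96 × 10¹⁶ Hz

2.96 × 10¹⁶ Hz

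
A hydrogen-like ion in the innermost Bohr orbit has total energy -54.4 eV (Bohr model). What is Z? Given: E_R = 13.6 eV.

E_n = −E_R Z²/n² ⇒ Z² = −E_n n²/E_R = 54.4 × 1² / 13.6 ≈ 4.00
Z = 2

2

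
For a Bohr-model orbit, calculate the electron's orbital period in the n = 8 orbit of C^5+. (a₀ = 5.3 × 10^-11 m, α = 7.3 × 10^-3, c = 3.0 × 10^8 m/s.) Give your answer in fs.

2.2 fs

r = n²a₀/Z = 8²·5.3 × 10^-11/6 = 5.7 × 10^-10 m
v = Zαc/n = 6·0.0073·3.0 × 10^8/8 = 1.6 × 10^6 m/s
T = 2πr/v = 2.2 × 10^-15 s = 2.2 fs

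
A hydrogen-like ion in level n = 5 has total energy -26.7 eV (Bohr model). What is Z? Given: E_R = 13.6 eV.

7

E_n = −E_R Z²/n² ⇒ Z² = −E_n n²/E_R = 26.7 × 5² / 13.6 ≈ 49.08
Z = 7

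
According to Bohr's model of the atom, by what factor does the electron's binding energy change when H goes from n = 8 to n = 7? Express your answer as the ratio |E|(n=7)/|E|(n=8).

64/49

|E| ∝ Z^2 · n^-2; with Z fixed, |E| ∝ n^-2.
|E|(n=7)/|E|(n=8) = (7/8)^-2 = 64/49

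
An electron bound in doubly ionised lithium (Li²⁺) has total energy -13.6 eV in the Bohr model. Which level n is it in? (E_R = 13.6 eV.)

3

E_n = −E_R Z²/n² ⇒ n² = E_R Z²/(−E_n) = 13.6 × 3² / 13.6 ≈ 9.00
n = 3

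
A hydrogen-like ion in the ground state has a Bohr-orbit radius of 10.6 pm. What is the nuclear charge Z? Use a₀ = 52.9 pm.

5

r_n = n²a₀/Z ⇒ Z = n²a₀/r = 1² × 52.9 / 10.6 ≈ 4.99
Z = 5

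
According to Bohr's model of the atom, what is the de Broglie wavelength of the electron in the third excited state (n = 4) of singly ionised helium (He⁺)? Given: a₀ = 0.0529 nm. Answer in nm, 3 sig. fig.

The Bohr quantisation condition is nλ = 2πr_n.
r_n = n²a₀/Z = 0.423 nm
λ = 2πr_n/n = 2π·0.423/4 = 0.665 nm

0.665 nm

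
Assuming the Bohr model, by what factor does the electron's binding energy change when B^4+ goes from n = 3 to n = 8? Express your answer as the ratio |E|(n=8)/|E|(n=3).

9/64

|E| ∝ Z^2 · n^-2; with Z fixed, |E| ∝ n^-2.
|E|(n=8)/|E|(n=3) = (8/3)^-2 = 9/64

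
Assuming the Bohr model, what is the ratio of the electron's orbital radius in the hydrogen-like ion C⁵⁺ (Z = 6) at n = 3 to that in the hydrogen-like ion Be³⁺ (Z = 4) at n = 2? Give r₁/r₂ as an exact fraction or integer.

r ∝ Z^-1 · n^2
r₁/r₂ = (6/4)^-1 · (3/2)^2 = 3/2

3/2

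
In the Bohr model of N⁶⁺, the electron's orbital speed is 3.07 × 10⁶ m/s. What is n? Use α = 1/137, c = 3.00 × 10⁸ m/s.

5

v_n = Zαc/n ⇒ n = Zαc/v = 7 × 0.00730 × 3.00 × 10⁸ / 3.07 × 10⁶ ≈ 4.99
n = 5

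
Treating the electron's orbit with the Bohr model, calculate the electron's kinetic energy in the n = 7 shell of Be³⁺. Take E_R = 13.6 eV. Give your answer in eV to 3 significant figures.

For a Coulomb orbit the virial theorem gives K = −E_n.
E_n = −E_R·Z²/n², so K = E_R·Z²/n² = 13.6 × 4²/7² = 4.44 eV

4.44 eV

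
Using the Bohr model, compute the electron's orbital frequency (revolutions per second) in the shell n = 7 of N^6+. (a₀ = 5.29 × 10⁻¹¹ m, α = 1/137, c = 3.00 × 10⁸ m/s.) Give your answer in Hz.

9.41 × 10¹⁴ Hz

r = n²a₀/Z = 3.70 × 10⁻¹⁰ m, v = Zαc/n = 2.19 × 10⁶ m/s
f = v/(2πr) = 9.41 × 10¹⁴ Hz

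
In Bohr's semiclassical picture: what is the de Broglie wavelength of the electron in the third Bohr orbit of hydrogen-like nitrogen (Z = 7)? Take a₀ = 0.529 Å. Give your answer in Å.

The Bohr quantisation condition is nλ = 2πr_n.
r_n = n²a₀/Z = 0.680 Å
λ = 2πr_n/n = 2π·0.680/3 = 1.42 Å

1.42 Å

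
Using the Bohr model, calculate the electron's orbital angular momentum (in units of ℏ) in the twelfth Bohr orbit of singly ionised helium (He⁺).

12

L_n = nℏ, so L/ℏ = n = 12.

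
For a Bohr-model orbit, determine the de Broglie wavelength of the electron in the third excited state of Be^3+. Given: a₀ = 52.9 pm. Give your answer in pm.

The Bohr quantisation condition is nλ = 2πr_n.
r_n = n²a₀/Z = 212 pm
λ = 2πr_n/n = 2π·212/4 = 332 pm

332 pm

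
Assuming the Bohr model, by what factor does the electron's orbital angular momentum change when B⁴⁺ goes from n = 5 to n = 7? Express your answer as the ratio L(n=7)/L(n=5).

L = nℏ depends only on n, so L ∝ n.
L(n=7)/L(n=5) = (7/5)^1 = 7/5

7/5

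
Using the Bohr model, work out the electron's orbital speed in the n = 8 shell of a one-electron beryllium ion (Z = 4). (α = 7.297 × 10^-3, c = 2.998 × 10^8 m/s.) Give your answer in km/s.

1094 km/s

v_n = Zαc/n = 4 × 0.007297 × 2.998 × 10^8 / 8
    = 1094 km/s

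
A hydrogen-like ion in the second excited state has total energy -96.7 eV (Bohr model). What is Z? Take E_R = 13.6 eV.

E_n = −E_R Z²/n² ⇒ Z² = −E_n n²/E_R = 96.7 × 3² / 13.6 ≈ 63.99
Z = 8

8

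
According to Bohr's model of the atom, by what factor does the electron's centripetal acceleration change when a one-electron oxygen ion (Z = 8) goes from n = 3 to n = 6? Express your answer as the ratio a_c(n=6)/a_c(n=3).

1/16

a_c ∝ Z^3 · n^-4; with Z fixed, a_c ∝ n^-4.
a_c(n=6)/a_c(n=3) = (6/3)^-4 = 1/16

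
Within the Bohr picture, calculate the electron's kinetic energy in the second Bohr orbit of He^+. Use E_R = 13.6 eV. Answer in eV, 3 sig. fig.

13.6 eV

For a Coulomb orbit the virial theorem gives K = −E_n.
E_n = −E_R·Z²/n², so K = E_R·Z²/n² = 13.6 × 2²/2² = 13.6 eV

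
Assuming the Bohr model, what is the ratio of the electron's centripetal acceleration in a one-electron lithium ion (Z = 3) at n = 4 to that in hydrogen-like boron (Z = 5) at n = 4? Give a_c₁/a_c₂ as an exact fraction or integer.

27/125

a_c ∝ Z^3 · n^-4
a_c₁/a_c₂ = (3/5)^3 · (4/4)^-4 = 27/125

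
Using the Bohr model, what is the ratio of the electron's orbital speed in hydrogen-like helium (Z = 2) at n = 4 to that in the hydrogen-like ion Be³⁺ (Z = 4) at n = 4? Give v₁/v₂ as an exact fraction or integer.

v ∝ Z^1 · n^-1
v₁/v₂ = (2/4)^1 · (4/4)^-1 = 1/2

1/2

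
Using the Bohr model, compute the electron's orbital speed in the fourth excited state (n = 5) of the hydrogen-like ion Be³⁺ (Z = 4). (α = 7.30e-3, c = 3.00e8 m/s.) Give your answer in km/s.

v_n = Zαc/n = 4 × 0.00730 × 3.00e8 / 5
    = 1750 km/s

1750 km/s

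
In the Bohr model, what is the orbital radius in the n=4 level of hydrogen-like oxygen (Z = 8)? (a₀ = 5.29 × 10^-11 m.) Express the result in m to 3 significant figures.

1.06 × 10^-10 m

r_n = n²a₀/Z = 4² × 5.29 × 10^-11 / 8
    = 16 × 5.29 × 10^-11 / 8 = 1.06 × 10^-10 m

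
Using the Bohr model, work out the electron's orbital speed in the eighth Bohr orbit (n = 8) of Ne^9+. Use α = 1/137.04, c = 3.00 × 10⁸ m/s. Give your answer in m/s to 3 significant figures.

v_n = Zαc/n = 10 × 0.00730 × 3.00 × 10⁸ / 8
    = 2.74 × 10⁶ m/s

2.74 × 10⁶ m/s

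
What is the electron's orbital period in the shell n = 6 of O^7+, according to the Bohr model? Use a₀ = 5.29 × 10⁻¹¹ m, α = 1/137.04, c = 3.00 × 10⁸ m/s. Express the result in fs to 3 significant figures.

r = n²a₀/Z = 6²·5.29 × 10⁻¹¹/8 = 2.38 × 10⁻¹⁰ m
v = Zαc/n = 8·0.00730·3.00 × 10⁸/6 = 2.92 × 10⁶ m/s
T = 2πr/v = 5.12 × 10⁻¹⁶ s = 0.512 fs

0.512 fs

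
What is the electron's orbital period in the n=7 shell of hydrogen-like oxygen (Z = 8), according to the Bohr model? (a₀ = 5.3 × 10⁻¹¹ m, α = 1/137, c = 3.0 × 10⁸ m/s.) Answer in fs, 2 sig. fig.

0.82 fs

r = n²a₀/Z = 7²·5.3 × 10⁻¹¹/8 = 3.2 × 10⁻¹⁰ m
v = Zαc/n = 8·0.0073·3.0 × 10⁸/7 = 2.5 × 10⁶ m/s
T = 2πr/v = 8.2 × 10⁻¹⁶ s = 0.82 fs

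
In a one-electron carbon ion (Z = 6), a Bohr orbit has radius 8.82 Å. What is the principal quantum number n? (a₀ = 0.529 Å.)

10

r_n = n²a₀/Z ⇒ n² = rZ/a₀ = 8.82 × 6 / 0.529 ≈ 100.04
n = 10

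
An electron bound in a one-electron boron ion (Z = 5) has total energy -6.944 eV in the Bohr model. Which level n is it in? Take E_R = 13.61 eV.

7

E_n = −E_R Z²/n² ⇒ n² = E_R Z²/(−E_n) = 13.61 × 5² / 6.944 ≈ 49.00
n = 7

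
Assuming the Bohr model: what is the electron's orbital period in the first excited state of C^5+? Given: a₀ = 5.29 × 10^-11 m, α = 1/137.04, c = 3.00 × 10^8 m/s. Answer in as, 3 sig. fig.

33.7 as

r = n²a₀/Z = 2²·5.29 × 10^-11/6 = 3.53 × 10^-11 m
v = Zαc/n = 6·0.00730·3.00 × 10^8/2 = 6.57 × 10^6 m/s
T = 2πr/v = 3.37 × 10^-17 s = 33.7 as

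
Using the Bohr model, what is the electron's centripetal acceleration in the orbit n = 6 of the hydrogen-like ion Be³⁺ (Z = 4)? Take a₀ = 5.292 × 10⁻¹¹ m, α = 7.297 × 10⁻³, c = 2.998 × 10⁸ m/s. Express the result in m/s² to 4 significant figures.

r = n²a₀/Z = 4.763 × 10⁻¹⁰ m, v = Zαc/n = 1.458 × 10⁶ m/s
a = v²/r = (1.458 × 10⁶)² / 4.763 × 10⁻¹⁰ = 4.466 × 10²¹ m/s²

4.466 × 10²¹ m/s²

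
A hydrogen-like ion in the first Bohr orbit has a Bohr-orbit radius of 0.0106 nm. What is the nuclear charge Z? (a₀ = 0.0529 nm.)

r_n = n²a₀/Z ⇒ Z = n²a₀/r = 1² × 0.0529 / 0.0106 ≈ 4.99
Z = 5

5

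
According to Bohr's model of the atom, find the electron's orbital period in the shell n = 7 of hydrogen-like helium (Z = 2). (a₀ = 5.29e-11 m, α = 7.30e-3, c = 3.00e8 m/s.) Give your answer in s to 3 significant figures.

r = n²a₀/Z = 7²·5.29e-11/2 = 1.30e-9 m
v = Zαc/n = 2·0.00730·3.00e8/7 = 6.26e5 m/s
T = 2πr/v = 1.30e-14 s

1.30e-14 s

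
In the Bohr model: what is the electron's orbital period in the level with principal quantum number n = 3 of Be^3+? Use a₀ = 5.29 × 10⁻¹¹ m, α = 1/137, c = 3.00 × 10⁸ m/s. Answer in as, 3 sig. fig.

r = n²a₀/Z = 3²·5.29 × 10⁻¹¹/4 = 1.19 × 10⁻¹⁰ m
v = Zαc/n = 4·0.00730·3.00 × 10⁸/3 = 2.92 × 10⁶ m/s
T = 2πr/v = 2.56 × 10⁻¹⁶ s = 256 as

256 as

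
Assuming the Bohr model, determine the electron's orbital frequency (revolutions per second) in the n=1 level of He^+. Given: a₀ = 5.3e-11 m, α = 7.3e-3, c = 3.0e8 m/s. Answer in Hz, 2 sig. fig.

2.6e16 Hz

r = n²a₀/Z = 2.6e-11 m, v = Zαc/n = 4.4e6 m/s
f = v/(2πr) = 2.6e16 Hz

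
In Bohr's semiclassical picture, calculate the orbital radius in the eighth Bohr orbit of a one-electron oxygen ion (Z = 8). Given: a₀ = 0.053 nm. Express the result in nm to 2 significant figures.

r_n = n²a₀/Z = 8² × 0.053 / 8
    = 64 × 0.053 / 8 = 0.42 nm

0.42 nm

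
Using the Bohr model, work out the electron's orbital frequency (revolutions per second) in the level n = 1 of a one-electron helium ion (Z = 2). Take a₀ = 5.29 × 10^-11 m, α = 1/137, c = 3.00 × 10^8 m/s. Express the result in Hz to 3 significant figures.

r = n²a₀/Z = 2.65 × 10^-11 m, v = Zαc/n = 4.38 × 10^6 m/s
f = v/(2πr) = 2.64 × 10^16 Hz

2.64 × 10^16 Hz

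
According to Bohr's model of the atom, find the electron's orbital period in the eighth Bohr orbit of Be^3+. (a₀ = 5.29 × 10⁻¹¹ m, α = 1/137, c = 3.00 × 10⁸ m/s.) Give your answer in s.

4.86 × 10⁻¹⁵ s

r = n²a₀/Z = 8²·5.29 × 10⁻¹¹/4 = 8.46 × 10⁻¹⁰ m
v = Zαc/n = 4·0.00730·3.00 × 10⁸/8 = 1.09 × 10⁶ m/s
T = 2πr/v = 4.86 × 10⁻¹⁵ s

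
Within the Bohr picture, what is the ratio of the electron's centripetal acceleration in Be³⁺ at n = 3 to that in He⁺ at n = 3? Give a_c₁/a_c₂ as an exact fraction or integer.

a_c ∝ Z^3 · n^-4
a_c₁/a_c₂ = (4/2)^3 · (3/3)^-4 = 8

8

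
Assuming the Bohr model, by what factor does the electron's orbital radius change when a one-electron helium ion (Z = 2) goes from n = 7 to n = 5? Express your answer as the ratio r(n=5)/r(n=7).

r ∝ Z^-1 · n^2; with Z fixed, r ∝ n^2.
r(n=5)/r(n=7) = (5/7)^2 = 25/49

25/49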